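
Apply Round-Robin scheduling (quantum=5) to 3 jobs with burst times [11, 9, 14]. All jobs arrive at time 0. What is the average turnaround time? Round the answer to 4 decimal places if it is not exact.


Time quantum = 5
Execution trace:
  J1 runs 5 units, time = 5
  J2 runs 5 units, time = 10
  J3 runs 5 units, time = 15
  J1 runs 5 units, time = 20
  J2 runs 4 units, time = 24
  J3 runs 5 units, time = 29
  J1 runs 1 units, time = 30
  J3 runs 4 units, time = 34
Finish times: [30, 24, 34]
Average turnaround = 88/3 = 29.3333

29.3333


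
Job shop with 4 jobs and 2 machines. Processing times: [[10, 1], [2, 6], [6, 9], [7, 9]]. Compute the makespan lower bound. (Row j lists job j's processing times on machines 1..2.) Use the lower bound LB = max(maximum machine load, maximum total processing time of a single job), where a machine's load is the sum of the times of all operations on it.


Machine loads:
  Machine 1: 10 + 2 + 6 + 7 = 25
  Machine 2: 1 + 6 + 9 + 9 = 25
Max machine load = 25
Job totals:
  Job 1: 11
  Job 2: 8
  Job 3: 15
  Job 4: 16
Max job total = 16
Lower bound = max(25, 16) = 25

25


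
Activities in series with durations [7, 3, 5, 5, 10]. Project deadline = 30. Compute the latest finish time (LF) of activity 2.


LF(activity 2) = deadline - sum of successor durations
Successors: activities 3 through 5 with durations [5, 5, 10]
Sum of successor durations = 20
LF = 30 - 20 = 10

10


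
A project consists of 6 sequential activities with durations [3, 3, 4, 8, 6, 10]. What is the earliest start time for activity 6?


Activity 6 starts after activities 1 through 5 complete.
Predecessor durations: [3, 3, 4, 8, 6]
ES = 3 + 3 + 4 + 8 + 6 = 24

24


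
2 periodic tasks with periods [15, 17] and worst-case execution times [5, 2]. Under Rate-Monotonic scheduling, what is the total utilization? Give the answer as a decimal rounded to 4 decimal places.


Compute individual utilizations (exact fractions):
  Task 1: C/T = 5/15 = 1/3 (approx. 0.3333)
  Task 2: C/T = 2/17 (approx. 0.1176)
Total utilization U = 1/3 + 2/17 = 23/51
Rounded to 4 decimal places: U = 0.4510
RM (Liu & Layland) bound for 2 tasks = 0.828427; compare with U = 23/51 (approx. 0.450980)
U <= bound, so schedulable by RM sufficient condition.

0.4510


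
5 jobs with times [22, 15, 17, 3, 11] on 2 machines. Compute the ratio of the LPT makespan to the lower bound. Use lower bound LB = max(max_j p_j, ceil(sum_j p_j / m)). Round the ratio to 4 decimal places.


LPT order: [22, 17, 15, 11, 3]
Machine loads after assignment: [33, 35]
LPT makespan = 35
Lower bound = max(max_job, ceil(total/2)) = max(22, 34) = 34
Ratio = 35 / 34 = 1.0294

1.0294


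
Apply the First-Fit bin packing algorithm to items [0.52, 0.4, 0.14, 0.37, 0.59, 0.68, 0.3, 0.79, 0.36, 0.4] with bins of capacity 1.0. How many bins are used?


Place items sequentially using First-Fit:
  Item 0.52 -> new Bin 1
  Item 0.4 -> Bin 1 (now 0.92)
  Item 0.14 -> new Bin 2
  Item 0.37 -> Bin 2 (now 0.51)
  Item 0.59 -> new Bin 3
  Item 0.68 -> new Bin 4
  Item 0.3 -> Bin 2 (now 0.81)
  Item 0.79 -> new Bin 5
  Item 0.36 -> Bin 3 (now 0.95)
  Item 0.4 -> new Bin 6
Total bins used = 6

6


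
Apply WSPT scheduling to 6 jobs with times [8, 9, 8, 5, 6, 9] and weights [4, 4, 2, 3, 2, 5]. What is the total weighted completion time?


Compute p/w ratios and sort ascending (WSPT): [(5, 3), (9, 5), (8, 4), (9, 4), (6, 2), (8, 2)]
Compute weighted completion times:
  Job (p=5,w=3): C=5, w*C=3*5=15
  Job (p=9,w=5): C=14, w*C=5*14=70
  Job (p=8,w=4): C=22, w*C=4*22=88
  Job (p=9,w=4): C=31, w*C=4*31=124
  Job (p=6,w=2): C=37, w*C=2*37=74
  Job (p=8,w=2): C=45, w*C=2*45=90
Total weighted completion time = 461

461


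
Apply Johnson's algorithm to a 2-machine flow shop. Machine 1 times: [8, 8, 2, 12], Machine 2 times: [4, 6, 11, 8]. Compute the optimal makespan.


Apply Johnson's rule:
  Group 1 (a <= b): [(3, 2, 11)]
  Group 2 (a > b): [(4, 12, 8), (2, 8, 6), (1, 8, 4)]
Optimal job order: [3, 4, 2, 1]
Schedule:
  Job 3: M1 done at 2, M2 done at 13
  Job 4: M1 done at 14, M2 done at 22
  Job 2: M1 done at 22, M2 done at 28
  Job 1: M1 done at 30, M2 done at 34
Makespan = 34

34


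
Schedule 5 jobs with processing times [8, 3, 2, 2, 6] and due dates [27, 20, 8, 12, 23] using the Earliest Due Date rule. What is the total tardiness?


Sort by due date (EDD order): [(2, 8), (2, 12), (3, 20), (6, 23), (8, 27)]
Compute completion times and tardiness:
  Job 1: p=2, d=8, C=2, tardiness=max(0,2-8)=0
  Job 2: p=2, d=12, C=4, tardiness=max(0,4-12)=0
  Job 3: p=3, d=20, C=7, tardiness=max(0,7-20)=0
  Job 4: p=6, d=23, C=13, tardiness=max(0,13-23)=0
  Job 5: p=8, d=27, C=21, tardiness=max(0,21-27)=0
Total tardiness = 0

0


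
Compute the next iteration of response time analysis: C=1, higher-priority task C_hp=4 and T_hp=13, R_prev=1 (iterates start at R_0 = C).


R_next = C + ceil(R_prev / T_hp) * C_hp
ceil(1 / 13) = ceil(0.0769) = 1
Interference = 1 * 4 = 4
R_next = 1 + 4 = 5

5


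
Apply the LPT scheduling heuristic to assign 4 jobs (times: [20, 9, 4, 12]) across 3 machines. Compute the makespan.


Sort jobs in decreasing order (LPT): [20, 12, 9, 4]
Assign each job to the least loaded machine:
  Machine 1: jobs [20], load = 20
  Machine 2: jobs [12], load = 12
  Machine 3: jobs [9, 4], load = 13
Makespan = max load = 20

20


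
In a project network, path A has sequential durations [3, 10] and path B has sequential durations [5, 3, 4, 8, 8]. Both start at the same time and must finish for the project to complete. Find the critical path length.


Path A total = 3 + 10 = 13
Path B total = 5 + 3 + 4 + 8 + 8 = 28
Critical path = longest path = max(13, 28) = 28

28


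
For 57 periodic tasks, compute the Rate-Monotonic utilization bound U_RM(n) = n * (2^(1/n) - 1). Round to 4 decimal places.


Compute 2^(1/57) = 1.0122347161
Subtract 1: 1.0122347161 - 1 = 0.0122347161
Multiply by n: 57 * 0.0122347161 = 0.6973788177
Round to 4 dp: 0.6974

0.6974


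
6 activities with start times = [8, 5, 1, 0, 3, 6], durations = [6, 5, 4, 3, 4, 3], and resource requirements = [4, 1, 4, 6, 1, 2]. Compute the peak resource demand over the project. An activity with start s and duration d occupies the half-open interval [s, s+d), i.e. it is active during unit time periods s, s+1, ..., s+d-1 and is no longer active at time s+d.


Each activity i is active on [start_i, start_i + duration_i).
Compute total resource usage per time slot:
  t=0: active resources = [6], total = 6
  t=1: active resources = [4, 6], total = 10
  t=2: active resources = [4, 6], total = 10
  t=3: active resources = [4, 1], total = 5
  t=4: active resources = [4, 1], total = 5
  t=5: active resources = [1, 1], total = 2
  t=6: active resources = [1, 1, 2], total = 4
  t=7: active resources = [1, 2], total = 3
  t=8: active resources = [4, 1, 2], total = 7
  t=9: active resources = [4, 1], total = 5
  t=10: active resources = [4], total = 4
  t=11: active resources = [4], total = 4
  t=12: active resources = [4], total = 4
  t=13: active resources = [4], total = 4
Peak resource demand = 10

10


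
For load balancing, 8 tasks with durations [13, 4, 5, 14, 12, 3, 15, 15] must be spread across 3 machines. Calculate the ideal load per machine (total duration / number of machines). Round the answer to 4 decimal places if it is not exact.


Total processing time = 13 + 4 + 5 + 14 + 12 + 3 + 15 + 15 = 81
Number of machines = 3
Ideal balanced load = 81 / 3 = 27.0

27.0


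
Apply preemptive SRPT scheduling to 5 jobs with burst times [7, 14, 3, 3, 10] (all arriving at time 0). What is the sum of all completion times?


Since all jobs arrive at t=0, SRPT equals SPT ordering.
SPT order: [3, 3, 7, 10, 14]
Completion times:
  Job 1: p=3, C=3
  Job 2: p=3, C=6
  Job 3: p=7, C=13
  Job 4: p=10, C=23
  Job 5: p=14, C=37
Total completion time = 3 + 6 + 13 + 23 + 37 = 82

82


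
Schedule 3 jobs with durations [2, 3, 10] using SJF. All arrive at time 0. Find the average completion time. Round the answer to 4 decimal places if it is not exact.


SJF order (ascending): [2, 3, 10]
Completion times:
  Job 1: burst=2, C=2
  Job 2: burst=3, C=5
  Job 3: burst=10, C=15
Average completion = 22/3 = 7.3333

7.3333


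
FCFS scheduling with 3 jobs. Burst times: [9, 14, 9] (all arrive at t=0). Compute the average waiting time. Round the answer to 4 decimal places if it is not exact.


FCFS order (as given): [9, 14, 9]
Waiting times:
  Job 1: wait = 0
  Job 2: wait = 9
  Job 3: wait = 23
Sum of waiting times = 32
Average waiting time = 32/3 = 10.6667

10.6667


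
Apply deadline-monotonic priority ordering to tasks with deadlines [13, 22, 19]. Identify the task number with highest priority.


Sort tasks by relative deadline (ascending):
  Task 1: deadline = 13
  Task 3: deadline = 19
  Task 2: deadline = 22
Priority order (highest first): [1, 3, 2]
Highest priority task = 1

1


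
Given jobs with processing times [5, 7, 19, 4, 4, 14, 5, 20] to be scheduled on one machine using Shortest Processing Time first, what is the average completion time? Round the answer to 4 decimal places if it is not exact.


Sort jobs by processing time (SPT order): [4, 4, 5, 5, 7, 14, 19, 20]
Compute completion times sequentially:
  Job 1: processing = 4, completes at 4
  Job 2: processing = 4, completes at 8
  Job 3: processing = 5, completes at 13
  Job 4: processing = 5, completes at 18
  Job 5: processing = 7, completes at 25
  Job 6: processing = 14, completes at 39
  Job 7: processing = 19, completes at 58
  Job 8: processing = 20, completes at 78
Sum of completion times = 243
Average completion time = 243/8 = 30.375

30.375


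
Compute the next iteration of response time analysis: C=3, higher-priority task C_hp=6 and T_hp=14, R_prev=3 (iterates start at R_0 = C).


R_next = C + ceil(R_prev / T_hp) * C_hp
ceil(3 / 14) = ceil(0.2143) = 1
Interference = 1 * 6 = 6
R_next = 3 + 6 = 9

9


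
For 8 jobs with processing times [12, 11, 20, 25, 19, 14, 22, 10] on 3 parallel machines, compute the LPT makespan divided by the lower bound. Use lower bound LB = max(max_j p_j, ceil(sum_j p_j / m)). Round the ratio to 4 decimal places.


LPT order: [25, 22, 20, 19, 14, 12, 11, 10]
Machine loads after assignment: [47, 47, 39]
LPT makespan = 47
Lower bound = max(max_job, ceil(total/3)) = max(25, 45) = 45
Ratio = 47 / 45 = 1.0444

1.0444


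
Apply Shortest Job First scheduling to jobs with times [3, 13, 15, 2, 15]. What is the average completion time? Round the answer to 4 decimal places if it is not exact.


SJF order (ascending): [2, 3, 13, 15, 15]
Completion times:
  Job 1: burst=2, C=2
  Job 2: burst=3, C=5
  Job 3: burst=13, C=18
  Job 4: burst=15, C=33
  Job 5: burst=15, C=48
Average completion = 106/5 = 21.2

21.2


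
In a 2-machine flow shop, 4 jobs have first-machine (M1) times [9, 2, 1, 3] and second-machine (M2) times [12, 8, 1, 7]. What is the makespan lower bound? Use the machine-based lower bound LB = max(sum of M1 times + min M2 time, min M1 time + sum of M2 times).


LB1 = sum(M1 times) + min(M2 times) = 15 + 1 = 16
LB2 = min(M1 times) + sum(M2 times) = 1 + 28 = 29
Lower bound = max(LB1, LB2) = max(16, 29) = 29

29


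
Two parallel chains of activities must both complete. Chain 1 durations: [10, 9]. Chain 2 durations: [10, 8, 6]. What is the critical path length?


Path A total = 10 + 9 = 19
Path B total = 10 + 8 + 6 = 24
Critical path = longest path = max(19, 24) = 24

24


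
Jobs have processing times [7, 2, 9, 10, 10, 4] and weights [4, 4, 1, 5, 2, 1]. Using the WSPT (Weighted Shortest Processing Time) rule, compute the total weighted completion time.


Compute p/w ratios and sort ascending (WSPT): [(2, 4), (7, 4), (10, 5), (4, 1), (10, 2), (9, 1)]
Compute weighted completion times:
  Job (p=2,w=4): C=2, w*C=4*2=8
  Job (p=7,w=4): C=9, w*C=4*9=36
  Job (p=10,w=5): C=19, w*C=5*19=95
  Job (p=4,w=1): C=23, w*C=1*23=23
  Job (p=10,w=2): C=33, w*C=2*33=66
  Job (p=9,w=1): C=42, w*C=1*42=42
Total weighted completion time = 270

270


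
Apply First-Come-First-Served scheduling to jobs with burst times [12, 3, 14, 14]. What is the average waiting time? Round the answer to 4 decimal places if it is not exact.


FCFS order (as given): [12, 3, 14, 14]
Waiting times:
  Job 1: wait = 0
  Job 2: wait = 12
  Job 3: wait = 15
  Job 4: wait = 29
Sum of waiting times = 56
Average waiting time = 56/4 = 14.0

14.0


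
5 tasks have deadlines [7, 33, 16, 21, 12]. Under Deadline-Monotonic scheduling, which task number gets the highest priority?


Sort tasks by relative deadline (ascending):
  Task 1: deadline = 7
  Task 5: deadline = 12
  Task 3: deadline = 16
  Task 4: deadline = 21
  Task 2: deadline = 33
Priority order (highest first): [1, 5, 3, 4, 2]
Highest priority task = 1

1


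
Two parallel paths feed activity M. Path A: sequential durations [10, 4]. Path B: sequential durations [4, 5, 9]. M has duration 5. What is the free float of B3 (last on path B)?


ES(B3) = sum of predecessors on chain B = 9
EF(B3) = ES + duration = 9 + 9 = 18
Successor of B3 is M. ES(M) = max(sum(A), sum(B)) = max(14, 18) = 18
Free float = ES(successor) - EF(current) = 18 - 18 = 0

0


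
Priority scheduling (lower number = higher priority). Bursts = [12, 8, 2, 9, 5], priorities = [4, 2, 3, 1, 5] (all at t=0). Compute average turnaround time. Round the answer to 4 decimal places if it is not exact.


Sort by priority (ascending = highest first):
Order: [(1, 9), (2, 8), (3, 2), (4, 12), (5, 5)]
Completion times:
  Priority 1, burst=9, C=9
  Priority 2, burst=8, C=17
  Priority 3, burst=2, C=19
  Priority 4, burst=12, C=31
  Priority 5, burst=5, C=36
Average turnaround = 112/5 = 22.4

22.4


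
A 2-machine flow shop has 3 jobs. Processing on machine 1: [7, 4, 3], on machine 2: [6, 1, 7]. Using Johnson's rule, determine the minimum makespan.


Apply Johnson's rule:
  Group 1 (a <= b): [(3, 3, 7)]
  Group 2 (a > b): [(1, 7, 6), (2, 4, 1)]
Optimal job order: [3, 1, 2]
Schedule:
  Job 3: M1 done at 3, M2 done at 10
  Job 1: M1 done at 10, M2 done at 16
  Job 2: M1 done at 14, M2 done at 17
Makespan = 17

17


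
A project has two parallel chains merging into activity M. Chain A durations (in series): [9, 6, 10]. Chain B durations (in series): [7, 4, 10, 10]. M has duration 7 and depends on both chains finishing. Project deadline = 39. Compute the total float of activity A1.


Forward pass: ES(A1) = sum of predecessors on chain A = 0
EF = ES + duration = 0 + 9 = 9
Backward pass: LF(M) = deadline = 39; LS(M) = 39 - 7 = 32
LF(A1) = LS(M) - sum(successors on chain A) = 32 - 16 = 16
LS = LF - duration = 16 - 9 = 7
Total float = LS - ES = 7 - 0 = 7

7


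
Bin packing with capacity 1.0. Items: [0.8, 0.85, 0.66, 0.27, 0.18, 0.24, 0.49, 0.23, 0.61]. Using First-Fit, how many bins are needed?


Place items sequentially using First-Fit:
  Item 0.8 -> new Bin 1
  Item 0.85 -> new Bin 2
  Item 0.66 -> new Bin 3
  Item 0.27 -> Bin 3 (now 0.93)
  Item 0.18 -> Bin 1 (now 0.98)
  Item 0.24 -> new Bin 4
  Item 0.49 -> Bin 4 (now 0.73)
  Item 0.23 -> Bin 4 (now 0.96)
  Item 0.61 -> new Bin 5
Total bins used = 5

5


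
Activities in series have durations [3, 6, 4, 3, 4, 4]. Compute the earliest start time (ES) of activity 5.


Activity 5 starts after activities 1 through 4 complete.
Predecessor durations: [3, 6, 4, 3]
ES = 3 + 6 + 4 + 3 = 16

16


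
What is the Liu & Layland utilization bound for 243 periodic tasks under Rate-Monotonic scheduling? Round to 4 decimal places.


Compute 2^(1/243) = 1.0028565297
Subtract 1: 1.0028565297 - 1 = 0.0028565297
Multiply by n: 243 * 0.0028565297 = 0.6941367171
Round to 4 dp: 0.6941

0.6941


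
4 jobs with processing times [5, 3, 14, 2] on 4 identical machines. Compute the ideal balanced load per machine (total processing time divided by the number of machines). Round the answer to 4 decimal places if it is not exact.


Total processing time = 5 + 3 + 14 + 2 = 24
Number of machines = 4
Ideal balanced load = 24 / 4 = 6.0

6.0


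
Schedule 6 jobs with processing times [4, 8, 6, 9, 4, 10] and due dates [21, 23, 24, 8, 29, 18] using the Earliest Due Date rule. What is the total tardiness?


Sort by due date (EDD order): [(9, 8), (10, 18), (4, 21), (8, 23), (6, 24), (4, 29)]
Compute completion times and tardiness:
  Job 1: p=9, d=8, C=9, tardiness=max(0,9-8)=1
  Job 2: p=10, d=18, C=19, tardiness=max(0,19-18)=1
  Job 3: p=4, d=21, C=23, tardiness=max(0,23-21)=2
  Job 4: p=8, d=23, C=31, tardiness=max(0,31-23)=8
  Job 5: p=6, d=24, C=37, tardiness=max(0,37-24)=13
  Job 6: p=4, d=29, C=41, tardiness=max(0,41-29)=12
Total tardiness = 37

37


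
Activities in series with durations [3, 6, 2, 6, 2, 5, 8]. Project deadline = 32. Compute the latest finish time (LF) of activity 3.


LF(activity 3) = deadline - sum of successor durations
Successors: activities 4 through 7 with durations [6, 2, 5, 8]
Sum of successor durations = 21
LF = 32 - 21 = 11

11


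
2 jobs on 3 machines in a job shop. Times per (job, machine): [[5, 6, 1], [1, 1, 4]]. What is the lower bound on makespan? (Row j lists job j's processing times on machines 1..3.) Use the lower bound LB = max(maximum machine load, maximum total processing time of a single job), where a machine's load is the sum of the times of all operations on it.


Machine loads:
  Machine 1: 5 + 1 = 6
  Machine 2: 6 + 1 = 7
  Machine 3: 1 + 4 = 5
Max machine load = 7
Job totals:
  Job 1: 12
  Job 2: 6
Max job total = 12
Lower bound = max(7, 12) = 12

12


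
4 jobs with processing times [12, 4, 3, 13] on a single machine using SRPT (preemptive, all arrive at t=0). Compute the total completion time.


Since all jobs arrive at t=0, SRPT equals SPT ordering.
SPT order: [3, 4, 12, 13]
Completion times:
  Job 1: p=3, C=3
  Job 2: p=4, C=7
  Job 3: p=12, C=19
  Job 4: p=13, C=32
Total completion time = 3 + 7 + 19 + 32 = 61

61


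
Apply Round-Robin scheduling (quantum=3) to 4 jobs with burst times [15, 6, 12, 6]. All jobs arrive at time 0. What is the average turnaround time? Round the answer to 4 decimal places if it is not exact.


Time quantum = 3
Execution trace:
  J1 runs 3 units, time = 3
  J2 runs 3 units, time = 6
  J3 runs 3 units, time = 9
  J4 runs 3 units, time = 12
  J1 runs 3 units, time = 15
  J2 runs 3 units, time = 18
  J3 runs 3 units, time = 21
  J4 runs 3 units, time = 24
  J1 runs 3 units, time = 27
  J3 runs 3 units, time = 30
  J1 runs 3 units, time = 33
  J3 runs 3 units, time = 36
  J1 runs 3 units, time = 39
Finish times: [39, 18, 36, 24]
Average turnaround = 117/4 = 29.25

29.25


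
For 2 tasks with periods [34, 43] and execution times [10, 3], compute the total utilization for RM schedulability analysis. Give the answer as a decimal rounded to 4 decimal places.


Compute individual utilizations (exact fractions):
  Task 1: C/T = 10/34 = 5/17 (approx. 0.2941)
  Task 2: C/T = 3/43 (approx. 0.0698)
Total utilization U = 5/17 + 3/43 = 266/731
Rounded to 4 decimal places: U = 0.3639
RM (Liu & Layland) bound for 2 tasks = 0.828427; compare with U = 266/731 (approx. 0.363885)
U <= bound, so schedulable by RM sufficient condition.

0.3639


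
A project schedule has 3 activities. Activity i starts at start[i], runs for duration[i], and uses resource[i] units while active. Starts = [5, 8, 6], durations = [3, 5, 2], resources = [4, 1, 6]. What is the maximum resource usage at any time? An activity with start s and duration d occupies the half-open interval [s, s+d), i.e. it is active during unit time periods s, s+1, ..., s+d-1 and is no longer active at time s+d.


Each activity i is active on [start_i, start_i + duration_i).
Compute total resource usage per time slot:
  t=0: active resources = [], total = 0
  t=1: active resources = [], total = 0
  t=2: active resources = [], total = 0
  t=3: active resources = [], total = 0
  t=4: active resources = [], total = 0
  t=5: active resources = [4], total = 4
  t=6: active resources = [4, 6], total = 10
  t=7: active resources = [4, 6], total = 10
  t=8: active resources = [1], total = 1
  t=9: active resources = [1], total = 1
  t=10: active resources = [1], total = 1
  t=11: active resources = [1], total = 1
  t=12: active resources = [1], total = 1
Peak resource demand = 10

10


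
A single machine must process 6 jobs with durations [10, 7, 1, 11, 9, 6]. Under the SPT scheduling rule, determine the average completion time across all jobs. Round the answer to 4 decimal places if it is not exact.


Sort jobs by processing time (SPT order): [1, 6, 7, 9, 10, 11]
Compute completion times sequentially:
  Job 1: processing = 1, completes at 1
  Job 2: processing = 6, completes at 7
  Job 3: processing = 7, completes at 14
  Job 4: processing = 9, completes at 23
  Job 5: processing = 10, completes at 33
  Job 6: processing = 11, completes at 44
Sum of completion times = 122
Average completion time = 122/6 = 20.3333

20.3333


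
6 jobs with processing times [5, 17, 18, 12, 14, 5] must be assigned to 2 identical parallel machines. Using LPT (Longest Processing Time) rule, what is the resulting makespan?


Sort jobs in decreasing order (LPT): [18, 17, 14, 12, 5, 5]
Assign each job to the least loaded machine:
  Machine 1: jobs [18, 12, 5], load = 35
  Machine 2: jobs [17, 14, 5], load = 36
Makespan = max load = 36

36


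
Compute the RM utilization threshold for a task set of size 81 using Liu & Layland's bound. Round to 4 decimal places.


Compute 2^(1/81) = 1.0085940916
Subtract 1: 1.0085940916 - 1 = 0.0085940916
Multiply by n: 81 * 0.0085940916 = 0.6961214196
Round to 4 dp: 0.6961

0.6961


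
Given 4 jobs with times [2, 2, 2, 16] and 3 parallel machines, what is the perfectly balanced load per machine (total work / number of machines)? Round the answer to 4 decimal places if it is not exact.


Total processing time = 2 + 2 + 2 + 16 = 22
Number of machines = 3
Ideal balanced load = 22 / 3 = 7.3333

7.3333


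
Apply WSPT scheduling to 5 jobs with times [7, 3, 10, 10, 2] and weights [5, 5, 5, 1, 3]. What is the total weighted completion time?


Compute p/w ratios and sort ascending (WSPT): [(3, 5), (2, 3), (7, 5), (10, 5), (10, 1)]
Compute weighted completion times:
  Job (p=3,w=5): C=3, w*C=5*3=15
  Job (p=2,w=3): C=5, w*C=3*5=15
  Job (p=7,w=5): C=12, w*C=5*12=60
  Job (p=10,w=5): C=22, w*C=5*22=110
  Job (p=10,w=1): C=32, w*C=1*32=32
Total weighted completion time = 232

232


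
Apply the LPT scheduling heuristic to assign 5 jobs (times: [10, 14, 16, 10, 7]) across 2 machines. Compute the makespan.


Sort jobs in decreasing order (LPT): [16, 14, 10, 10, 7]
Assign each job to the least loaded machine:
  Machine 1: jobs [16, 10], load = 26
  Machine 2: jobs [14, 10, 7], load = 31
Makespan = max load = 31

31


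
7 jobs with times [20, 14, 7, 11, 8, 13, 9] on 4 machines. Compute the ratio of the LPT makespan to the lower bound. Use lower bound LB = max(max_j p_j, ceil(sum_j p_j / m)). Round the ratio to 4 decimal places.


LPT order: [20, 14, 13, 11, 9, 8, 7]
Machine loads after assignment: [20, 21, 21, 20]
LPT makespan = 21
Lower bound = max(max_job, ceil(total/4)) = max(20, 21) = 21
Ratio = 21 / 21 = 1.0

1.0


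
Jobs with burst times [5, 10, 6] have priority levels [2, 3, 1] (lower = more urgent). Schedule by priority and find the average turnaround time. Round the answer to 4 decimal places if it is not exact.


Sort by priority (ascending = highest first):
Order: [(1, 6), (2, 5), (3, 10)]
Completion times:
  Priority 1, burst=6, C=6
  Priority 2, burst=5, C=11
  Priority 3, burst=10, C=21
Average turnaround = 38/3 = 12.6667

12.6667


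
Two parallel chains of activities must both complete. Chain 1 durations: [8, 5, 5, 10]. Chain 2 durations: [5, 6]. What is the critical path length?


Path A total = 8 + 5 + 5 + 10 = 28
Path B total = 5 + 6 = 11
Critical path = longest path = max(28, 11) = 28

28


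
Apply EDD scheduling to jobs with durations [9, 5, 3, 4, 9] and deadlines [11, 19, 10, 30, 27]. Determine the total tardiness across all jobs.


Sort by due date (EDD order): [(3, 10), (9, 11), (5, 19), (9, 27), (4, 30)]
Compute completion times and tardiness:
  Job 1: p=3, d=10, C=3, tardiness=max(0,3-10)=0
  Job 2: p=9, d=11, C=12, tardiness=max(0,12-11)=1
  Job 3: p=5, d=19, C=17, tardiness=max(0,17-19)=0
  Job 4: p=9, d=27, C=26, tardiness=max(0,26-27)=0
  Job 5: p=4, d=30, C=30, tardiness=max(0,30-30)=0
Total tardiness = 1

1


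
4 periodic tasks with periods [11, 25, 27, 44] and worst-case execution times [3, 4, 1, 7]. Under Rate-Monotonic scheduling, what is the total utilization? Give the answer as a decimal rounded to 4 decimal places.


Compute individual utilizations (exact fractions):
  Task 1: C/T = 3/11 (approx. 0.2727)
  Task 2: C/T = 4/25 (approx. 0.16)
  Task 3: C/T = 1/27 (approx. 0.037)
  Task 4: C/T = 7/44 (approx. 0.1591)
Total utilization U = 3/11 + 4/25 + 1/27 + 7/44 = 18677/29700
Rounded to 4 decimal places: U = 0.6289
RM (Liu & Layland) bound for 4 tasks = 0.756828; compare with U = 18677/29700 (approx. 0.628855)
U <= bound, so schedulable by RM sufficient condition.

0.6289


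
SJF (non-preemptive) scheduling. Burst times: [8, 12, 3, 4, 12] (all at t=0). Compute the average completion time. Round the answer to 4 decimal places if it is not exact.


SJF order (ascending): [3, 4, 8, 12, 12]
Completion times:
  Job 1: burst=3, C=3
  Job 2: burst=4, C=7
  Job 3: burst=8, C=15
  Job 4: burst=12, C=27
  Job 5: burst=12, C=39
Average completion = 91/5 = 18.2

18.2


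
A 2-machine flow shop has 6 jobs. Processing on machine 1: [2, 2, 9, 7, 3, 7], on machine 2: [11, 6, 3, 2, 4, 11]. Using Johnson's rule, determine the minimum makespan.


Apply Johnson's rule:
  Group 1 (a <= b): [(1, 2, 11), (2, 2, 6), (5, 3, 4), (6, 7, 11)]
  Group 2 (a > b): [(3, 9, 3), (4, 7, 2)]
Optimal job order: [1, 2, 5, 6, 3, 4]
Schedule:
  Job 1: M1 done at 2, M2 done at 13
  Job 2: M1 done at 4, M2 done at 19
  Job 5: M1 done at 7, M2 done at 23
  Job 6: M1 done at 14, M2 done at 34
  Job 3: M1 done at 23, M2 done at 37
  Job 4: M1 done at 30, M2 done at 39
Makespan = 39

39


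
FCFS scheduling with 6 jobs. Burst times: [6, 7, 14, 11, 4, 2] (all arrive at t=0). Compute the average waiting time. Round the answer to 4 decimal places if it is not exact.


FCFS order (as given): [6, 7, 14, 11, 4, 2]
Waiting times:
  Job 1: wait = 0
  Job 2: wait = 6
  Job 3: wait = 13
  Job 4: wait = 27
  Job 5: wait = 38
  Job 6: wait = 42
Sum of waiting times = 126
Average waiting time = 126/6 = 21.0

21.0


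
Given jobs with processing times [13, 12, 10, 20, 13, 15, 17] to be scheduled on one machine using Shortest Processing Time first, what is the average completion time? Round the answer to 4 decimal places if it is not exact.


Sort jobs by processing time (SPT order): [10, 12, 13, 13, 15, 17, 20]
Compute completion times sequentially:
  Job 1: processing = 10, completes at 10
  Job 2: processing = 12, completes at 22
  Job 3: processing = 13, completes at 35
  Job 4: processing = 13, completes at 48
  Job 5: processing = 15, completes at 63
  Job 6: processing = 17, completes at 80
  Job 7: processing = 20, completes at 100
Sum of completion times = 358
Average completion time = 358/7 = 51.1429

51.1429


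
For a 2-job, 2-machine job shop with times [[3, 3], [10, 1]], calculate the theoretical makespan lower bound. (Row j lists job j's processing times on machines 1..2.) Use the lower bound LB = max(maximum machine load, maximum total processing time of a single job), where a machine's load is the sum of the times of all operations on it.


Machine loads:
  Machine 1: 3 + 10 = 13
  Machine 2: 3 + 1 = 4
Max machine load = 13
Job totals:
  Job 1: 6
  Job 2: 11
Max job total = 11
Lower bound = max(13, 11) = 13

13


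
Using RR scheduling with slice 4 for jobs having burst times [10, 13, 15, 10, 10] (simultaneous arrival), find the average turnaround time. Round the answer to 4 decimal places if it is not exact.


Time quantum = 4
Execution trace:
  J1 runs 4 units, time = 4
  J2 runs 4 units, time = 8
  J3 runs 4 units, time = 12
  J4 runs 4 units, time = 16
  J5 runs 4 units, time = 20
  J1 runs 4 units, time = 24
  J2 runs 4 units, time = 28
  J3 runs 4 units, time = 32
  J4 runs 4 units, time = 36
  J5 runs 4 units, time = 40
  J1 runs 2 units, time = 42
  J2 runs 4 units, time = 46
  J3 runs 4 units, time = 50
  J4 runs 2 units, time = 52
  J5 runs 2 units, time = 54
  J2 runs 1 units, time = 55
  J3 runs 3 units, time = 58
Finish times: [42, 55, 58, 52, 54]
Average turnaround = 261/5 = 52.2

52.2


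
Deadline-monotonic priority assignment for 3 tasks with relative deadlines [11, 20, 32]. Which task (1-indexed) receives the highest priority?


Sort tasks by relative deadline (ascending):
  Task 1: deadline = 11
  Task 2: deadline = 20
  Task 3: deadline = 32
Priority order (highest first): [1, 2, 3]
Highest priority task = 1

1


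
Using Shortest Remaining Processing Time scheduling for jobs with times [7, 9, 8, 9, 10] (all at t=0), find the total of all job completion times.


Since all jobs arrive at t=0, SRPT equals SPT ordering.
SPT order: [7, 8, 9, 9, 10]
Completion times:
  Job 1: p=7, C=7
  Job 2: p=8, C=15
  Job 3: p=9, C=24
  Job 4: p=9, C=33
  Job 5: p=10, C=43
Total completion time = 7 + 15 + 24 + 33 + 43 = 122

122


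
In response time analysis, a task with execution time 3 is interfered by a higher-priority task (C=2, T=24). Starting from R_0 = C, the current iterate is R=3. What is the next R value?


R_next = C + ceil(R_prev / T_hp) * C_hp
ceil(3 / 24) = ceil(0.125) = 1
Interference = 1 * 2 = 2
R_next = 3 + 2 = 5

5


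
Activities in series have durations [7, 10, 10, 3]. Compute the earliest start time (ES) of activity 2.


Activity 2 starts after activities 1 through 1 complete.
Predecessor durations: [7]
ES = 7 = 7

7


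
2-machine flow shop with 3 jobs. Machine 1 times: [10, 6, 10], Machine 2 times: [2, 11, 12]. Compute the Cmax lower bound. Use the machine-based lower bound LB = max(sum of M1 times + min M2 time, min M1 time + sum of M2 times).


LB1 = sum(M1 times) + min(M2 times) = 26 + 2 = 28
LB2 = min(M1 times) + sum(M2 times) = 6 + 25 = 31
Lower bound = max(LB1, LB2) = max(28, 31) = 31

31


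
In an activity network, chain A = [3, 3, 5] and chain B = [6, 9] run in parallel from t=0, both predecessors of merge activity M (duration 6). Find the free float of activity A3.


ES(A3) = sum of predecessors on chain A = 6
EF(A3) = ES + duration = 6 + 5 = 11
Successor of A3 is M. ES(M) = max(sum(A), sum(B)) = max(11, 15) = 15
Free float = ES(successor) - EF(current) = 15 - 11 = 4

4


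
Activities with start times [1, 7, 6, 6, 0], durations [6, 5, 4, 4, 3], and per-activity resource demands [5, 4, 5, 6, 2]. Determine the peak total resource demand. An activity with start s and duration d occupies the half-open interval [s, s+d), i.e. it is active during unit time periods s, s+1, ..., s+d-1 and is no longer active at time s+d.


Each activity i is active on [start_i, start_i + duration_i).
Compute total resource usage per time slot:
  t=0: active resources = [2], total = 2
  t=1: active resources = [5, 2], total = 7
  t=2: active resources = [5, 2], total = 7
  t=3: active resources = [5], total = 5
  t=4: active resources = [5], total = 5
  t=5: active resources = [5], total = 5
  t=6: active resources = [5, 5, 6], total = 16
  t=7: active resources = [4, 5, 6], total = 15
  t=8: active resources = [4, 5, 6], total = 15
  t=9: active resources = [4, 5, 6], total = 15
  t=10: active resources = [4], total = 4
  t=11: active resources = [4], total = 4
Peak resource demand = 16

16


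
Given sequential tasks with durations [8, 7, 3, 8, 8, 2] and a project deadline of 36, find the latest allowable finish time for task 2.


LF(activity 2) = deadline - sum of successor durations
Successors: activities 3 through 6 with durations [3, 8, 8, 2]
Sum of successor durations = 21
LF = 36 - 21 = 15

15


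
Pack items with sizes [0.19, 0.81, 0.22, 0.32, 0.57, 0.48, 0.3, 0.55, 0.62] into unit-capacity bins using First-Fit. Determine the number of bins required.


Place items sequentially using First-Fit:
  Item 0.19 -> new Bin 1
  Item 0.81 -> Bin 1 (now 1.0)
  Item 0.22 -> new Bin 2
  Item 0.32 -> Bin 2 (now 0.54)
  Item 0.57 -> new Bin 3
  Item 0.48 -> new Bin 4
  Item 0.3 -> Bin 2 (now 0.84)
  Item 0.55 -> new Bin 5
  Item 0.62 -> new Bin 6
Total bins used = 6

6


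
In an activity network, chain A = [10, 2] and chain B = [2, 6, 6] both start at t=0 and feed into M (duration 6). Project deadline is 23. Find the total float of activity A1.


Forward pass: ES(A1) = sum of predecessors on chain A = 0
EF = ES + duration = 0 + 10 = 10
Backward pass: LF(M) = deadline = 23; LS(M) = 23 - 6 = 17
LF(A1) = LS(M) - sum(successors on chain A) = 17 - 2 = 15
LS = LF - duration = 15 - 10 = 5
Total float = LS - ES = 5 - 0 = 5

5


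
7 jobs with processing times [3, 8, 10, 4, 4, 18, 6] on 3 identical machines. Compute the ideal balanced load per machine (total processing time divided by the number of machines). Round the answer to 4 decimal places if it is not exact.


Total processing time = 3 + 8 + 10 + 4 + 4 + 18 + 6 = 53
Number of machines = 3
Ideal balanced load = 53 / 3 = 17.6667

17.6667


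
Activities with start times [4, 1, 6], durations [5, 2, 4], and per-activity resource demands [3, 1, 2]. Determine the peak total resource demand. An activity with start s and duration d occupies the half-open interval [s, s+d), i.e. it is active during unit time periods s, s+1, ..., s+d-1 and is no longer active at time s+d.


Each activity i is active on [start_i, start_i + duration_i).
Compute total resource usage per time slot:
  t=0: active resources = [], total = 0
  t=1: active resources = [1], total = 1
  t=2: active resources = [1], total = 1
  t=3: active resources = [], total = 0
  t=4: active resources = [3], total = 3
  t=5: active resources = [3], total = 3
  t=6: active resources = [3, 2], total = 5
  t=7: active resources = [3, 2], total = 5
  t=8: active resources = [3, 2], total = 5
  t=9: active resources = [2], total = 2
Peak resource demand = 5

5


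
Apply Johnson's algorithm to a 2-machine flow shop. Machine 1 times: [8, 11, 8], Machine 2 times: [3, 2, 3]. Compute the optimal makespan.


Apply Johnson's rule:
  Group 1 (a <= b): []
  Group 2 (a > b): [(1, 8, 3), (3, 8, 3), (2, 11, 2)]
Optimal job order: [1, 3, 2]
Schedule:
  Job 1: M1 done at 8, M2 done at 11
  Job 3: M1 done at 16, M2 done at 19
  Job 2: M1 done at 27, M2 done at 29
Makespan = 29

29


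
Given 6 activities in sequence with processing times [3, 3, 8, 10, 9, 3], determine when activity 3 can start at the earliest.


Activity 3 starts after activities 1 through 2 complete.
Predecessor durations: [3, 3]
ES = 3 + 3 = 6

6


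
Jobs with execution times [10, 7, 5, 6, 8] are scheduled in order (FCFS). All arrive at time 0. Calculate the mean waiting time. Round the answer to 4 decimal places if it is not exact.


FCFS order (as given): [10, 7, 5, 6, 8]
Waiting times:
  Job 1: wait = 0
  Job 2: wait = 10
  Job 3: wait = 17
  Job 4: wait = 22
  Job 5: wait = 28
Sum of waiting times = 77
Average waiting time = 77/5 = 15.4

15.4


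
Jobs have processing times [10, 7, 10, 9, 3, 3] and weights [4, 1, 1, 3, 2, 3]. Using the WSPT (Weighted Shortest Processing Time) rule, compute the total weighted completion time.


Compute p/w ratios and sort ascending (WSPT): [(3, 3), (3, 2), (10, 4), (9, 3), (7, 1), (10, 1)]
Compute weighted completion times:
  Job (p=3,w=3): C=3, w*C=3*3=9
  Job (p=3,w=2): C=6, w*C=2*6=12
  Job (p=10,w=4): C=16, w*C=4*16=64
  Job (p=9,w=3): C=25, w*C=3*25=75
  Job (p=7,w=1): C=32, w*C=1*32=32
  Job (p=10,w=1): C=42, w*C=1*42=42
Total weighted completion time = 234

234


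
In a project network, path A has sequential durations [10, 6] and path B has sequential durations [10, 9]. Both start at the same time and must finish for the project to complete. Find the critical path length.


Path A total = 10 + 6 = 16
Path B total = 10 + 9 = 19
Critical path = longest path = max(16, 19) = 19

19


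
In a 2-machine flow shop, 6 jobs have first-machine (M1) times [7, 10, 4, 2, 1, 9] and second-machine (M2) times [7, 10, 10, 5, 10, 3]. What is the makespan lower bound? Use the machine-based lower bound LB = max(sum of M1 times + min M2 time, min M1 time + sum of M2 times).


LB1 = sum(M1 times) + min(M2 times) = 33 + 3 = 36
LB2 = min(M1 times) + sum(M2 times) = 1 + 45 = 46
Lower bound = max(LB1, LB2) = max(36, 46) = 46

46


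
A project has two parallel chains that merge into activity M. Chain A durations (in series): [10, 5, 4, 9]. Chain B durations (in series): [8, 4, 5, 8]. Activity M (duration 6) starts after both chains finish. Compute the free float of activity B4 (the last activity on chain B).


ES(B4) = sum of predecessors on chain B = 17
EF(B4) = ES + duration = 17 + 8 = 25
Successor of B4 is M. ES(M) = max(sum(A), sum(B)) = max(28, 25) = 28
Free float = ES(successor) - EF(current) = 28 - 25 = 3

3


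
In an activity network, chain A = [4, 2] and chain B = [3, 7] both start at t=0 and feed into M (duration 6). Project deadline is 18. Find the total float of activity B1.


Forward pass: ES(B1) = sum of predecessors on chain B = 0
EF = ES + duration = 0 + 3 = 3
Backward pass: LF(M) = deadline = 18; LS(M) = 18 - 6 = 12
LF(B1) = LS(M) - sum(successors on chain B) = 12 - 7 = 5
LS = LF - duration = 5 - 3 = 2
Total float = LS - ES = 2 - 0 = 2

2


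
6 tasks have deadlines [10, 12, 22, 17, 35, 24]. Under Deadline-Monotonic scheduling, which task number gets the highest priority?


Sort tasks by relative deadline (ascending):
  Task 1: deadline = 10
  Task 2: deadline = 12
  Task 4: deadline = 17
  Task 3: deadline = 22
  Task 6: deadline = 24
  Task 5: deadline = 35
Priority order (highest first): [1, 2, 4, 3, 6, 5]
Highest priority task = 1

1


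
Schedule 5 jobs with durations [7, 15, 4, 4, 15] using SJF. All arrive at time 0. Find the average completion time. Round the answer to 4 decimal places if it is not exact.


SJF order (ascending): [4, 4, 7, 15, 15]
Completion times:
  Job 1: burst=4, C=4
  Job 2: burst=4, C=8
  Job 3: burst=7, C=15
  Job 4: burst=15, C=30
  Job 5: burst=15, C=45
Average completion = 102/5 = 20.4

20.4


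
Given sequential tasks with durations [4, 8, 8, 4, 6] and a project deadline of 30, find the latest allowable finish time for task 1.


LF(activity 1) = deadline - sum of successor durations
Successors: activities 2 through 5 with durations [8, 8, 4, 6]
Sum of successor durations = 26
LF = 30 - 26 = 4

4


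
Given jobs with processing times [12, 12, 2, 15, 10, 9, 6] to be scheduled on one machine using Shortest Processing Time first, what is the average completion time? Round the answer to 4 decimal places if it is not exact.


Sort jobs by processing time (SPT order): [2, 6, 9, 10, 12, 12, 15]
Compute completion times sequentially:
  Job 1: processing = 2, completes at 2
  Job 2: processing = 6, completes at 8
  Job 3: processing = 9, completes at 17
  Job 4: processing = 10, completes at 27
  Job 5: processing = 12, completes at 39
  Job 6: processing = 12, completes at 51
  Job 7: processing = 15, completes at 66
Sum of completion times = 210
Average completion time = 210/7 = 30.0

30.0


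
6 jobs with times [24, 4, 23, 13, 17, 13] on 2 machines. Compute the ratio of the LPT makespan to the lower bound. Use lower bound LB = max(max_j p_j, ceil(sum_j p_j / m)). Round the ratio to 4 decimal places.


LPT order: [24, 23, 17, 13, 13, 4]
Machine loads after assignment: [50, 44]
LPT makespan = 50
Lower bound = max(max_job, ceil(total/2)) = max(24, 47) = 47
Ratio = 50 / 47 = 1.0638

1.0638


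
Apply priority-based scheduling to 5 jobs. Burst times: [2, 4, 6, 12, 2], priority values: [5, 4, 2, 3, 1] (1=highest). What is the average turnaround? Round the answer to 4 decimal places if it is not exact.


Sort by priority (ascending = highest first):
Order: [(1, 2), (2, 6), (3, 12), (4, 4), (5, 2)]
Completion times:
  Priority 1, burst=2, C=2
  Priority 2, burst=6, C=8
  Priority 3, burst=12, C=20
  Priority 4, burst=4, C=24
  Priority 5, burst=2, C=26
Average turnaround = 80/5 = 16.0

16.0
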